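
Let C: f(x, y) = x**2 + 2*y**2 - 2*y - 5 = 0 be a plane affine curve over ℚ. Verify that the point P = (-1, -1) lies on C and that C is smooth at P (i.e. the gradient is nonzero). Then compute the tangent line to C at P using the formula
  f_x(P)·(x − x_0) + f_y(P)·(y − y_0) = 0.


Tangent line at P: -2*x - 6*y - 8 = 0.

Step 1: f(-1, -1) = 0, so P lies on C.
Step 2: partial derivatives
  f_x(x, y) = 2*x, f_y(x, y) = 4*y - 2.
  f_x(P) = -2, f_y(P) = -6 (gradient nonzero, so P is smooth).
Step 3: tangent line at P: -2·(x − -1) + -6·(y − -1) = 0.
Expanding: -2*x - 6*y - 8 = 0.


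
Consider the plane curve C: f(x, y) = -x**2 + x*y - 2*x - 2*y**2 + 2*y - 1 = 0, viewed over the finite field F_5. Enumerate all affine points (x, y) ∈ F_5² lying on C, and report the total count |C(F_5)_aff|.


Affine F_5-points: {(0, 2), (0, 4), (2, 3), (2, 4), (4, 0), (4, 3)}; count = 6.

For each of the 25 pairs (x, y) ∈ F_5², evaluate f(x, y) mod 5. Record the zeros.
  x = 0: [0↦4, 1↦4, 2↦0, 3↦2, 4↦0]  zeros at y ∈ {2, 4}
  x = 1: [0↦1, 1↦2, 2↦4, 3↦2, 4↦1]  zeros at y ∈ ∅
  x = 2: [0↦1, 1↦3, 2↦1, 3↦0, 4↦0]  zeros at y ∈ {3, 4}
  x = 3: [0↦4, 1↦2, 2↦1, 3↦1, 4↦2]  zeros at y ∈ ∅
  x = 4: [0↦0, 1↦4, 2↦4, 3↦0, 4↦2]  zeros at y ∈ {0, 3}
Collecting zeros: affine points = {(0, 2), (0, 4), (2, 3), (2, 4), (4, 0), (4, 3)}.
Total count |C(F_5)_aff| = 6.


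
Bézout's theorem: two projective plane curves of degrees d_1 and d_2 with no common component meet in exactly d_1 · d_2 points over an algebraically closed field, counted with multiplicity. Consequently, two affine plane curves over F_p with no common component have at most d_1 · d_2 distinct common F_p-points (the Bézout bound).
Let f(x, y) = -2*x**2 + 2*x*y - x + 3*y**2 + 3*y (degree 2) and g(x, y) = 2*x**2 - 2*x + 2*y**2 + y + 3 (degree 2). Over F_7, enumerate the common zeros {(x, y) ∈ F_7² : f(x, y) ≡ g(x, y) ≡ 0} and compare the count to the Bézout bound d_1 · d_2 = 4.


Common zeros: {(4, 4)}; count = 1; Bézout bound = 4.

deg(f) = 2, deg(g) = 2, so Bézout bound = 4.
Scan x ∈ F_7. For each x, list the y ∈ F_7 with f(x, y) ≡ 0 and those with g(x, y) ≡ 0 (mod 7); the common zeros in that column are the intersection.
  x = 0: f ≡ 0 at y ∈ {0, 6}; g ≡ 0 at y ∈ ∅; common: ∅.
  x = 1: f ≡ 0 at y ∈ ∅; g ≡ 0 at y ∈ ∅; common: ∅.
  x = 2: f ≡ 0 at y ∈ {1, 6}; g ≡ 0 at y ∈ {0, 3}; common: ∅.
  x = 3: f ≡ 0 at y ∈ {0, 4}; g ≡ 0 at y ∈ {5}; common: ∅.
  x = 4: f ≡ 0 at y ∈ {4}; g ≡ 0 at y ∈ {4, 6}; common: {4}.
  x = 5: f ≡ 0 at y ∈ ∅; g ≡ 0 at y ∈ {5}; common: ∅.
  x = 6: f ≡ 0 at y ∈ ∅; g ≡ 0 at y ∈ {0, 3}; common: ∅.
Collecting: common zeros = {(4, 4)}, so the count is 1.
Comparison with the Bézout bound: 1 ≤ 4 = deg(f)·deg(g), as expected for curves with no common component (the affine F_7-count falls short of the bound because intersections may lie at infinity, over extension fields, or carry multiplicity).


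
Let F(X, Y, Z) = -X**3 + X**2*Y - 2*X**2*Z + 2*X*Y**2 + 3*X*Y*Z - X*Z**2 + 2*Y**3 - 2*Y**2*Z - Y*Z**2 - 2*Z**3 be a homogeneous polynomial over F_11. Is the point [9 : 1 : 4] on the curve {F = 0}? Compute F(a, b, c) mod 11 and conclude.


F(9,1,4) ≡ 10 (mod 11); P is NOT on the curve.

Evaluate F(9, 1, 4) term-by-term (mod 11).
  -X**3 ↦ -1·729·1·1 = -729
  X**2*Y ↦ 1·81·1·1 = 81
  -2*X**2*Z ↦ -2·81·1·4 = -648
  2*X*Y**2 ↦ 2·9·1·1 = 18
  3*X*Y*Z ↦ 3·9·1·4 = 108
  -X*Z**2 ↦ -1·9·1·16 = -144
  2*Y**3 ↦ 2·1·1·1 = 2
  -2*Y**2*Z ↦ -2·1·1·4 = -8
  -Y*Z**2 ↦ -1·1·1·16 = -16
  -2*Z**3 ↦ -2·1·1·64 = -128
Sum: F(9, 1, 4) = (-729) + (81) + (-648) + (18) + (108) + (-144) + (2) + (-8) + (-16) + (-128) = -1464.
Reducing mod 11: -1464 ≡ 10 (mod 11).
Since F(a, b, c) ≡ 10 ≠ 0 (mod 11), P does NOT lie on the curve.


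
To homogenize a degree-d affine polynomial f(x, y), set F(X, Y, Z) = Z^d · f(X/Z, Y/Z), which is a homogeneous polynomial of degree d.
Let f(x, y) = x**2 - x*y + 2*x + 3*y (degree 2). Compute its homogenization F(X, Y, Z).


F(X, Y, Z) = X**2 - X*Y + 2*X*Z + 3*Y*Z

deg(f) = 2.
Substitute x = X/Z, y = Y/Z into f, then multiply by Z^2.
  monomial 1·x^2·y^0 ↦ 1·X^2·Y^0·Z^0.
  monomial -1·x^1·y^1 ↦ -1·X^1·Y^1·Z^0.
  monomial 2·x^1·y^0 ↦ 2·X^1·Y^0·Z^1.
  monomial 3·x^0·y^1 ↦ 3·X^0·Y^1·Z^1.
Collecting: F(X, Y, Z) = X**2 - X*Y + 2*X*Z + 3*Y*Z.


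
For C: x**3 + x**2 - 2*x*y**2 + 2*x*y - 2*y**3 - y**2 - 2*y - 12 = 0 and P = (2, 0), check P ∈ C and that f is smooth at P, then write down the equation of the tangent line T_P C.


Tangent line at P: 16*x + 2*y - 32 = 0.

Step 1: f(2, 0) = 0, so P lies on C.
Step 2: partial derivatives
  f_x(x, y) = 3*x**2 + 2*x - 2*y**2 + 2*y, f_y(x, y) = -4*x*y + 2*x - 6*y**2 - 2*y - 2.
  f_x(P) = 16, f_y(P) = 2 (gradient nonzero, so P is smooth).
Step 3: tangent line at P: 16·(x − 2) + 2·(y − 0) = 0.
Expanding: 16*x + 2*y - 32 = 0.


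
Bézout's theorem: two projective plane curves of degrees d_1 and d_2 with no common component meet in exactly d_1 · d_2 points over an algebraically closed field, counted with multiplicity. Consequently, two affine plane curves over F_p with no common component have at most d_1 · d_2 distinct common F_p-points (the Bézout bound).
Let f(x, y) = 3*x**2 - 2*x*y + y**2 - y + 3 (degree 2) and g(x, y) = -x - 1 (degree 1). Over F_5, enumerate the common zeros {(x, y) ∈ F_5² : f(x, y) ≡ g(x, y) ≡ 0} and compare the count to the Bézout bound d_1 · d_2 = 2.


Common zeros: ∅; count = 0; Bézout bound = 2.

deg(f) = 2, deg(g) = 1, so Bézout bound = 2.
Scan x ∈ F_5. For each x, list the y ∈ F_5 with f(x, y) ≡ 0 and those with g(x, y) ≡ 0 (mod 5); the common zeros in that column are the intersection.
  x = 0: f ≡ 0 at y ∈ {2, 4}; g ≡ 0 at y ∈ ∅; common: ∅.
  x = 1: f ≡ 0 at y ∈ {4}; g ≡ 0 at y ∈ ∅; common: ∅.
  x = 2: f ≡ 0 at y ∈ {0}; g ≡ 0 at y ∈ ∅; common: ∅.
  x = 3: f ≡ 0 at y ∈ {0, 2}; g ≡ 0 at y ∈ ∅; common: ∅.
  x = 4: f ≡ 0 at y ∈ ∅; g ≡ 0 at y ∈ {0, 1, 2, 3, 4}; common: ∅.
Collecting: common zeros = ∅, so the count is 0.
Comparison with the Bézout bound: 0 ≤ 2 = deg(f)·deg(g), as expected for curves with no common component (the affine F_5-count falls short of the bound because intersections may lie at infinity, over extension fields, or carry multiplicity).


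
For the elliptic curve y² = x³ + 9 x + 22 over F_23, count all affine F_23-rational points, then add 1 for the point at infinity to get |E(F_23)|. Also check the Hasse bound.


Affine points = {(1, 3), (1, 20), (2, 5), (2, 18), (5, 10), (5, 13), (6, 4), (6, 19), (8, 10), (8, 13), (9, 2), (9, 21), (10, 10), (10, 13), (11, 7), (11, 16), (12, 8), (12, 15), (13, 6), (13, 17), (15, 6), (15, 17), (18, 6), (18, 17), (22, 9), (22, 14)}; affine count = 26; |E(F_23)| = 27.

Discriminant check: Δ ∝ 4a³ + 27b² = 4·9³ + 27·22² = 4·729 + 27·484 ≡ 22 (mod 23). Nonzero ⇒ E is nonsingular.
For each x ∈ F_23, compute rhs = x³ + 9·x + 22 mod 23, then count y ∈ F_23 with y² ≡ rhs.
  x = 0: rhs = 22, matching y values: none (0 points).
  x = 1: rhs = 9, matching y values: 3, 20 (2 points).
  x = 2: rhs = 2, matching y values: 5, 18 (2 points).
  x = 3: rhs = 7, matching y values: none (0 points).
  x = 4: rhs = 7, matching y values: none (0 points).
  x = 5: rhs = 8, matching y values: 10, 13 (2 points).
  x = 6: rhs = 16, matching y values: 4, 19 (2 points).
  x = 7: rhs = 14, matching y values: none (0 points).
  x = 8: rhs = 8, matching y values: 10, 13 (2 points).
  x = 9: rhs = 4, matching y values: 2, 21 (2 points).
  x = 10: rhs = 8, matching y values: 10, 13 (2 points).
  x = 11: rhs = 3, matching y values: 7, 16 (2 points).
  x = 12: rhs = 18, matching y values: 8, 15 (2 points).
  x = 13: rhs = 13, matching y values: 6, 17 (2 points).
  x = 14: rhs = 17, matching y values: none (0 points).
  x = 15: rhs = 13, matching y values: 6, 17 (2 points).
  x = 16: rhs = 7, matching y values: none (0 points).
  x = 17: rhs = 5, matching y values: none (0 points).
  x = 18: rhs = 13, matching y values: 6, 17 (2 points).
  x = 19: rhs = 14, matching y values: none (0 points).
  x = 20: rhs = 14, matching y values: none (0 points).
  x = 21: rhs = 19, matching y values: none (0 points).
  x = 22: rhs = 12, matching y values: 9, 14 (2 points).
Total affine count: 26.
Full point count |E(F_23)| = 26 + 1 = 27.
Hasse bound: |27 − (23+1)| = |3| = 3 ≤ 2√23 ≈ 9.5917 ✓.


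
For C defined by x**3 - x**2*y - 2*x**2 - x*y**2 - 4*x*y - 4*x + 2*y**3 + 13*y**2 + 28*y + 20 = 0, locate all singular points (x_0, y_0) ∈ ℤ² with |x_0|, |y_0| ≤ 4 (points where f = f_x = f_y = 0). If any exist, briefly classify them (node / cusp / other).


Singular points: {(0, -2)}; classification: cusp.

Compute partial derivatives:
  f_x = 3*x**2 - 2*x*y - 4*x - y**2 - 4*y - 4.
  f_y = -x**2 - 2*x*y - 4*x + 6*y**2 + 26*y + 28.
Scan x_0 ∈ {−4, ..., 4}. For each x_0, f_y(x_0, y) is a polynomial in y; find its integer roots y ∈ {−4, ..., 4}, then test f_x and f at those candidates.
  x = -4: f_y(-4, y) = 6*y**2 + 34*y + 28; vanishes at y ∈ {-1}. (-4, -1): f_x = 55 ≠ 0.
  x = -3: f_y(-3, y) = 6*y**2 + 32*y + 31; no integer root y with |y| ≤ 4.
  x = -2: f_y(-2, y) = 6*y**2 + 30*y + 32; no integer root y with |y| ≤ 4.
  x = -1: f_y(-1, y) = 6*y**2 + 28*y + 31; no integer root y with |y| ≤ 4.
  x = 0: f_y(0, y) = 6*y**2 + 26*y + 28; vanishes at y ∈ {-2}. (0, -2): f_x = 0, f = 0 — SINGULAR.
  x = 1: f_y(1, y) = 6*y**2 + 24*y + 23; no integer root y with |y| ≤ 4.
  x = 2: f_y(2, y) = 6*y**2 + 22*y + 16; vanishes at y ∈ {-1}. (2, -1): f_x = 7 ≠ 0.
  x = 3: f_y(3, y) = 6*y**2 + 20*y + 7; no integer root y with |y| ≤ 4.
  x = 4: f_y(4, y) = 6*y**2 + 18*y - 4; no integer root y with |y| ≤ 4.
Only singular point on the grid: (0, -2).
Classify: substitute x = 0 + u, y = -2 + v and expand: f = u**3 - u**2*v - u*v**2 + 2*v**3 + v**2.
No constant or linear terms (consistent with a singular point). Quadratic part: v**2. Cubic part: u**3 - u**2*v - u*v**2 + 2*v**3.
The quadratic part v**2 is a perfect square, so there is a single (double) tangent line v = 0, i.e. y = -2. Restricting the cubic part to that line (v = 0) leaves u**3 ≠ 0, so f is not divisible by v and the branch is v² ≈ -u**3 to lowest order — this is a cusp.
Classification: cusp.


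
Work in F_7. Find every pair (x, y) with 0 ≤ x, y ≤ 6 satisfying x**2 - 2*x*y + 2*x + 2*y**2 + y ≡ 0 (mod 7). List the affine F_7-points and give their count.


Affine F_7-points: {(0, 0), (0, 3), (2, 1), (2, 4), (4, 3), (4, 4), (5, 0), (5, 1)}; count = 8.

For each of the 49 pairs (x, y) ∈ F_7², evaluate f(x, y) mod 7. Record the zeros.
  x = 0: [0↦0, 1↦3, 2↦3, 3↦0, 4↦1, 5↦6, 6↦1]  zeros at y ∈ {0, 3}
  x = 1: [0↦3, 1↦4, 2↦2, 3↦4, 4↦3, 5↦6, 6↦6]  zeros at y ∈ ∅
  x = 2: [0↦1, 1↦0, 2↦3, 3↦3, 4↦0, 5↦1, 6↦6]  zeros at y ∈ {1, 4}
  x = 3: [0↦1, 1↦5, 2↦6, 3↦4, 4↦6, 5↦5, 6↦1]  zeros at y ∈ ∅
  x = 4: [0↦3, 1↦5, 2↦4, 3↦0, 4↦0, 5↦4, 6↦5]  zeros at y ∈ {3, 4}
  x = 5: [0↦0, 1↦0, 2↦4, 3↦5, 4↦3, 5↦5, 6↦4]  zeros at y ∈ {0, 1}
  x = 6: [0↦6, 1↦4, 2↦6, 3↦5, 4↦1, 5↦1, 6↦5]  zeros at y ∈ ∅
Collecting zeros: affine points = {(0, 0), (0, 3), (2, 1), (2, 4), (4, 3), (4, 4), (5, 0), (5, 1)}.
Total count |C(F_7)_aff| = 8.


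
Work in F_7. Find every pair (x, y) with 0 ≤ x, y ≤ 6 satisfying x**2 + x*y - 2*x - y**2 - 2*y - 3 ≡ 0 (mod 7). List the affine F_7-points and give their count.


Affine F_7-points: {(2, 2), (2, 5), (3, 0), (3, 1), (5, 1), (5, 2), (6, 0), (6, 4)}; count = 8.

For each of the 49 pairs (x, y) ∈ F_7², evaluate f(x, y) mod 7. Record the zeros.
  x = 0: [0↦4, 1↦1, 2↦3, 3↦3, 4↦1, 5↦4, 6↦5]  zeros at y ∈ ∅
  x = 1: [0↦3, 1↦1, 2↦4, 3↦5, 4↦4, 5↦1, 6↦3]  zeros at y ∈ ∅
  x = 2: [0↦4, 1↦3, 2↦0, 3↦2, 4↦2, 5↦0, 6↦3]  zeros at y ∈ {2, 5}
  x = 3: [0↦0, 1↦0, 2↦5, 3↦1, 4↦2, 5↦1, 6↦5]  zeros at y ∈ {0, 1}
  x = 4: [0↦5, 1↦6, 2↦5, 3↦2, 4↦4, 5↦4, 6↦2]  zeros at y ∈ ∅
  x = 5: [0↦5, 1↦0, 2↦0, 3↦5, 4↦1, 5↦2, 6↦1]  zeros at y ∈ {1, 2}
  x = 6: [0↦0, 1↦3, 2↦4, 3↦3, 4↦0, 5↦2, 6↦2]  zeros at y ∈ {0, 4}
Collecting zeros: affine points = {(2, 2), (2, 5), (3, 0), (3, 1), (5, 1), (5, 2), (6, 0), (6, 4)}.
Total count |C(F_7)_aff| = 8.


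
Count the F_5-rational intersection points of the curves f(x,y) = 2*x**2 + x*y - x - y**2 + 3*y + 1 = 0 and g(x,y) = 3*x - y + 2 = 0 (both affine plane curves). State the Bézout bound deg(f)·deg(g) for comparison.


Common zeros: ∅; count = 0; Bézout bound = 2.

deg(f) = 2, deg(g) = 1, so Bézout bound = 2.
Scan x ∈ F_5. For each x, list the y ∈ F_5 with f(x, y) ≡ 0 and those with g(x, y) ≡ 0 (mod 5); the common zeros in that column are the intersection.
  x = 0: f ≡ 0 at y ∈ ∅; g ≡ 0 at y ∈ {2}; common: ∅.
  x = 1: f ≡ 0 at y ∈ {1, 3}; g ≡ 0 at y ∈ {0}; common: ∅.
  x = 2: f ≡ 0 at y ∈ ∅; g ≡ 0 at y ∈ {3}; common: ∅.
  x = 3: f ≡ 0 at y ∈ {3}; g ≡ 0 at y ∈ {1}; common: ∅.
  x = 4: f ≡ 0 at y ∈ {1}; g ≡ 0 at y ∈ {4}; common: ∅.
Collecting: common zeros = ∅, so the count is 0.
Comparison with the Bézout bound: 0 ≤ 2 = deg(f)·deg(g), as expected for curves with no common component (the affine F_5-count falls short of the bound because intersections may lie at infinity, over extension fields, or carry multiplicity).


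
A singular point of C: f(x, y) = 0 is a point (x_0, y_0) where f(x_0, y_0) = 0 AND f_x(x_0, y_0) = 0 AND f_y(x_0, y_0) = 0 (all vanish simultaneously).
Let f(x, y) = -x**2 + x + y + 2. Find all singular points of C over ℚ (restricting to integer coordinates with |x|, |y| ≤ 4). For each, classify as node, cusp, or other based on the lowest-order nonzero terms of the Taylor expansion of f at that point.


No singular points in the scanned grid; C is smooth there.

Compute partial derivatives:
  f_x = 1 - 2*x.
  f_y = 1.
f_y = 1 is a nonzero constant, so f_y never vanishes: no point (x, y) can satisfy f = f_x = f_y = 0. In particular no (x, y) ∈ {−4, ..., 4}² is singular; the curve is smooth.


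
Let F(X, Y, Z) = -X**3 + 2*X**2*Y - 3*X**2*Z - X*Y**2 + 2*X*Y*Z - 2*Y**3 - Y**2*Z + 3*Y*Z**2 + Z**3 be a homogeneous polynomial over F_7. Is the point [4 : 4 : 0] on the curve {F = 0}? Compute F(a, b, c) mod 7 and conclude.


F(4,4,0) ≡ 5 (mod 7); P is NOT on the curve.

Evaluate F(4, 4, 0) term-by-term (mod 7).
  -X**3 ↦ -1·64·1·1 = -64
  2*X**2*Y ↦ 2·16·4·1 = 128
  -3*X**2*Z ↦ -3·16·1·0 = 0
  -X*Y**2 ↦ -1·4·16·1 = -64
  2*X*Y*Z ↦ 2·4·4·0 = 0
  -2*Y**3 ↦ -2·1·64·1 = -128
  -Y**2*Z ↦ -1·1·16·0 = 0
  3*Y*Z**2 ↦ 3·1·4·0 = 0
  Z**3 ↦ 1·1·1·0 = 0
Sum: F(4, 4, 0) = (-64) + (128) + (0) + (-64) + (0) + (-128) + (0) + (0) + (0) = -128.
Reducing mod 7: -128 ≡ 5 (mod 7).
Since F(a, b, c) ≡ 5 ≠ 0 (mod 7), P does NOT lie on the curve.


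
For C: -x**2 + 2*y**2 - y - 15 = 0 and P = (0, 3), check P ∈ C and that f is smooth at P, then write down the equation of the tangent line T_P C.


Tangent line at P: 11*y - 33 = 0.

Step 1: f(0, 3) = 0, so P lies on C.
Step 2: partial derivatives
  f_x(x, y) = -2*x, f_y(x, y) = 4*y - 1.
  f_x(P) = 0, f_y(P) = 11 (gradient nonzero, so P is smooth).
Step 3: tangent line at P: 0·(x − 0) + 11·(y − 3) = 0.
Expanding: 11*y - 33 = 0.


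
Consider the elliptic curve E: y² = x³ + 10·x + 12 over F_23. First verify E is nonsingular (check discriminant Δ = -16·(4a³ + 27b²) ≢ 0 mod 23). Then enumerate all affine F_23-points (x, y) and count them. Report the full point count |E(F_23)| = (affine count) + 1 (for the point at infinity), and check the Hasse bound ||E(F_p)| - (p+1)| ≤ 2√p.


Affine points = {(0, 9), (0, 14), (1, 0), (3, 0), (4, 1), (4, 22), (5, 7), (5, 16), (6, 9), (6, 14), (8, 11), (8, 12), (9, 7), (9, 16), (10, 10), (10, 13), (11, 2), (11, 21), (13, 4), (13, 19), (15, 8), (15, 15), (16, 6), (16, 17), (17, 9), (17, 14), (19, 0), (20, 1), (20, 22), (22, 1), (22, 22)}; affine count = 31; |E(F_23)| = 32.

Discriminant check: Δ ∝ 4a³ + 27b² = 4·10³ + 27·12² = 4·1000 + 27·144 ≡ 22 (mod 23). Nonzero ⇒ E is nonsingular.
For each x ∈ F_23, compute rhs = x³ + 10·x + 12 mod 23, then count y ∈ F_23 with y² ≡ rhs.
  x = 0: rhs = 12, matching y values: 9, 14 (2 points).
  x = 1: rhs = 0, matching y values: 0 (1 points).
  x = 2: rhs = 17, matching y values: none (0 points).
  x = 3: rhs = 0, matching y values: 0 (1 points).
  x = 4: rhs = 1, matching y values: 1, 22 (2 points).
  x = 5: rhs = 3, matching y values: 7, 16 (2 points).
  x = 6: rhs = 12, matching y values: 9, 14 (2 points).
  x = 7: rhs = 11, matching y values: none (0 points).
  x = 8: rhs = 6, matching y values: 11, 12 (2 points).
  x = 9: rhs = 3, matching y values: 7, 16 (2 points).
  x = 10: rhs = 8, matching y values: 10, 13 (2 points).
  x = 11: rhs = 4, matching y values: 2, 21 (2 points).
  x = 12: rhs = 20, matching y values: none (0 points).
  x = 13: rhs = 16, matching y values: 4, 19 (2 points).
  x = 14: rhs = 21, matching y values: none (0 points).
  x = 15: rhs = 18, matching y values: 8, 15 (2 points).
  x = 16: rhs = 13, matching y values: 6, 17 (2 points).
  x = 17: rhs = 12, matching y values: 9, 14 (2 points).
  x = 18: rhs = 21, matching y values: none (0 points).
  x = 19: rhs = 0, matching y values: 0 (1 points).
  x = 20: rhs = 1, matching y values: 1, 22 (2 points).
  x = 21: rhs = 7, matching y values: none (0 points).
  x = 22: rhs = 1, matching y values: 1, 22 (2 points).
Total affine count: 31.
Full point count |E(F_23)| = 31 + 1 = 32.
Hasse bound: |32 − (23+1)| = |8| = 8 ≤ 2√23 ≈ 9.5917 ✓.


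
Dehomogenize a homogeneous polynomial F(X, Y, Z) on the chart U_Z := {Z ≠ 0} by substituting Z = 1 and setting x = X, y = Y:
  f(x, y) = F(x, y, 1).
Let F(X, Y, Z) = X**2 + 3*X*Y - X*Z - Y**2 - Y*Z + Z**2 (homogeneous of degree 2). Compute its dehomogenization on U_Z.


f(x, y) = x**2 + 3*x*y - x - y**2 - y + 1

On U_Z we set Z = 1. Each monomial c·X^i·Y^j·Z^k in F becomes c·x^i·y^j·1^k = c·x^i·y^j.
Substituting Z = 1: F(X, Y, 1) = x**2 + 3*x*y - x - y**2 - y + 1.
Note: deg(f) ≤ deg(F) = 2; strict inequality happens when F is divisible by Z (lost terms).


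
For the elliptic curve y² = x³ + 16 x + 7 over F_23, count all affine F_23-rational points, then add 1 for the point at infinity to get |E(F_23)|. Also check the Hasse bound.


Affine points = {(1, 1), (1, 22), (2, 1), (2, 22), (3, 6), (3, 17), (7, 5), (7, 18), (8, 7), (8, 16), (9, 11), (9, 12), (12, 8), (12, 15), (14, 10), (14, 13), (16, 9), (16, 14), (18, 3), (18, 20), (20, 1), (20, 22), (21, 6), (21, 17), (22, 6), (22, 17)}; affine count = 26; |E(F_23)| = 27.

Discriminant check: Δ ∝ 4a³ + 27b² = 4·16³ + 27·7² = 4·4096 + 27·49 ≡ 20 (mod 23). Nonzero ⇒ E is nonsingular.
For each x ∈ F_23, compute rhs = x³ + 16·x + 7 mod 23, then count y ∈ F_23 with y² ≡ rhs.
  x = 0: rhs = 7, matching y values: none (0 points).
  x = 1: rhs = 1, matching y values: 1, 22 (2 points).
  x = 2: rhs = 1, matching y values: 1, 22 (2 points).
  x = 3: rhs = 13, matching y values: 6, 17 (2 points).
  x = 4: rhs = 20, matching y values: none (0 points).
  x = 5: rhs = 5, matching y values: none (0 points).
  x = 6: rhs = 20, matching y values: none (0 points).
  x = 7: rhs = 2, matching y values: 5, 18 (2 points).
  x = 8: rhs = 3, matching y values: 7, 16 (2 points).
  x = 9: rhs = 6, matching y values: 11, 12 (2 points).
  x = 10: rhs = 17, matching y values: none (0 points).
  x = 11: rhs = 19, matching y values: none (0 points).
  x = 12: rhs = 18, matching y values: 8, 15 (2 points).
  x = 13: rhs = 20, matching y values: none (0 points).
  x = 14: rhs = 8, matching y values: 10, 13 (2 points).
  x = 15: rhs = 11, matching y values: none (0 points).
  x = 16: rhs = 12, matching y values: 9, 14 (2 points).
  x = 17: rhs = 17, matching y values: none (0 points).
  x = 18: rhs = 9, matching y values: 3, 20 (2 points).
  x = 19: rhs = 17, matching y values: none (0 points).
  x = 20: rhs = 1, matching y values: 1, 22 (2 points).
  x = 21: rhs = 13, matching y values: 6, 17 (2 points).
  x = 22: rhs = 13, matching y values: 6, 17 (2 points).
Total affine count: 26.
Full point count |E(F_23)| = 26 + 1 = 27.
Hasse bound: |27 − (23+1)| = |3| = 3 ≤ 2√23 ≈ 9.5917 ✓.


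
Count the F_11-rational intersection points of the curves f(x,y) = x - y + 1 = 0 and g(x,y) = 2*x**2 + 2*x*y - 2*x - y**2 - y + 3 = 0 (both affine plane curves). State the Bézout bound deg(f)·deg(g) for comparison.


Common zeros: ∅; count = 0; Bézout bound = 2.

deg(f) = 1, deg(g) = 2, so Bézout bound = 2.
Scan x ∈ F_11. For each x, list the y ∈ F_11 with f(x, y) ≡ 0 and those with g(x, y) ≡ 0 (mod 11); the common zeros in that column are the intersection.
  x = 0: f ≡ 0 at y ∈ {1}; g ≡ 0 at y ∈ ∅; common: ∅.
  x = 1: f ≡ 0 at y ∈ {2}; g ≡ 0 at y ∈ ∅; common: ∅.
  x = 2: f ≡ 0 at y ∈ {3}; g ≡ 0 at y ∈ {6, 8}; common: ∅.
  x = 3: f ≡ 0 at y ∈ {4}; g ≡ 0 at y ∈ ∅; common: ∅.
  x = 4: f ≡ 0 at y ∈ {5}; g ≡ 0 at y ∈ {1, 6}; common: ∅.
  x = 5: f ≡ 0 at y ∈ {6}; g ≡ 0 at y ∈ {10}; common: ∅.
  x = 6: f ≡ 0 at y ∈ {7}; g ≡ 0 at y ∈ ∅; common: ∅.
  x = 7: f ≡ 0 at y ∈ {8}; g ≡ 0 at y ∈ {1}; common: ∅.
  x = 8: f ≡ 0 at y ∈ {9}; g ≡ 0 at y ∈ {5, 10}; common: ∅.
  x = 9: f ≡ 0 at y ∈ {10}; g ≡ 0 at y ∈ ∅; common: ∅.
  x = 10: f ≡ 0 at y ∈ {0}; g ≡ 0 at y ∈ {3, 5}; common: ∅.
Collecting: common zeros = ∅, so the count is 0.
Comparison with the Bézout bound: 0 ≤ 2 = deg(f)·deg(g), as expected for curves with no common component (the affine F_11-count falls short of the bound because intersections may lie at infinity, over extension fields, or carry multiplicity).


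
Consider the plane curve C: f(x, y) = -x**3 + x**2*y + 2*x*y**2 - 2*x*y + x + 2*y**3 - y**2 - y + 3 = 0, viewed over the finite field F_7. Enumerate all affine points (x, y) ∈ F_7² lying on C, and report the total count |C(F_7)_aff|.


Affine F_7-points: {(3, 0), (3, 3), (3, 5), (6, 4)}; count = 4.

For each of the 49 pairs (x, y) ∈ F_7², evaluate f(x, y) mod 7. Record the zeros.
  x = 0: [0↦3, 1↦3, 2↦6, 3↦3, 4↦6, 5↦6, 6↦1]  zeros at y ∈ ∅
  x = 1: [0↦3, 1↦4, 2↦5, 3↦4, 4↦6, 5↦2, 6↦4]  zeros at y ∈ ∅
  x = 2: [0↦4, 1↦1, 2↦2, 3↦5, 4↦1, 5↦2, 6↦6]  zeros at y ∈ ∅
  x = 3: [0↦0, 1↦2, 2↦5, 3↦0, 4↦6, 5↦0, 6↦1]  zeros at y ∈ {0, 3, 5}
  x = 4: [0↦6, 1↦1, 2↦1, 3↦4, 4↦1, 5↦4, 6↦4]  zeros at y ∈ ∅
  x = 5: [0↦2, 1↦6, 2↦5, 3↦4, 4↦1, 5↦1, 6↦2]  zeros at y ∈ ∅
  x = 6: [0↦3, 1↦4, 2↦4, 3↦1, 4↦0, 5↦6, 6↦3]  zeros at y ∈ {4}
Collecting zeros: affine points = {(3, 0), (3, 3), (3, 5), (6, 4)}.
Total count |C(F_7)_aff| = 4.


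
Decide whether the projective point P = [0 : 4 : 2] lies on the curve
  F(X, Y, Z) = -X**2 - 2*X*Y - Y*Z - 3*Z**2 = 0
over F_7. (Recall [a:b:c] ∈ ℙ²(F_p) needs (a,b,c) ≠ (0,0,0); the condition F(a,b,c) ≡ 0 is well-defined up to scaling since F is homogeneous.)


F(0,4,2) ≡ 1 (mod 7); P is NOT on the curve.

Evaluate F(0, 4, 2) term-by-term (mod 7).
  -X**2 ↦ -1·0·1·1 = 0
  -2*X*Y ↦ -2·0·4·1 = 0
  -Y*Z ↦ -1·1·4·2 = -8
  -3*Z**2 ↦ -3·1·1·4 = -12
Sum: F(0, 4, 2) = (0) + (0) + (-8) + (-12) = -20.
Reducing mod 7: -20 ≡ 1 (mod 7).
Since F(a, b, c) ≡ 1 ≠ 0 (mod 7), P does NOT lie on the curve.


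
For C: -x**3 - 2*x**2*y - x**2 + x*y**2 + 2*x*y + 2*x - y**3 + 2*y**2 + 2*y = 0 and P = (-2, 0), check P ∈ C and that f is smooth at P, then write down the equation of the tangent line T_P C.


Tangent line at P: -6*x - 10*y - 12 = 0.

Step 1: f(-2, 0) = 0, so P lies on C.
Step 2: partial derivatives
  f_x(x, y) = -3*x**2 - 4*x*y - 2*x + y**2 + 2*y + 2, f_y(x, y) = -2*x**2 + 2*x*y + 2*x - 3*y**2 + 4*y + 2.
  f_x(P) = -6, f_y(P) = -10 (gradient nonzero, so P is smooth).
Step 3: tangent line at P: -6·(x − -2) + -10·(y − 0) = 0.
Expanding: -6*x - 10*y - 12 = 0.


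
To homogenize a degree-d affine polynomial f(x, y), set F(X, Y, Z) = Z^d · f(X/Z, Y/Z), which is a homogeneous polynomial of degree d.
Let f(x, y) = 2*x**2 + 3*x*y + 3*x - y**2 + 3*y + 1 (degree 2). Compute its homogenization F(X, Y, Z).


F(X, Y, Z) = 2*X**2 + 3*X*Y + 3*X*Z - Y**2 + 3*Y*Z + Z**2

deg(f) = 2.
Substitute x = X/Z, y = Y/Z into f, then multiply by Z^2.
  monomial 2·x^2·y^0 ↦ 2·X^2·Y^0·Z^0.
  monomial 3·x^1·y^1 ↦ 3·X^1·Y^1·Z^0.
  monomial 3·x^1·y^0 ↦ 3·X^1·Y^0·Z^1.
  monomial -1·x^0·y^2 ↦ -1·X^0·Y^2·Z^0.
  monomial 3·x^0·y^1 ↦ 3·X^0·Y^1·Z^1.
  monomial 1·x^0·y^0 ↦ 1·X^0·Y^0·Z^2.
Collecting: F(X, Y, Z) = 2*X**2 + 3*X*Y + 3*X*Z - Y**2 + 3*Y*Z + Z**2.


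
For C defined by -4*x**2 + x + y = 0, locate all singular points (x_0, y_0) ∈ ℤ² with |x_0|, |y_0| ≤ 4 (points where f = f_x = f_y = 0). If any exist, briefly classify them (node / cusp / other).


No singular points in the scanned grid; C is smooth there.

Compute partial derivatives:
  f_x = 1 - 8*x.
  f_y = 1.
f_y = 1 is a nonzero constant, so f_y never vanishes: no point (x, y) can satisfy f = f_x = f_y = 0. In particular no (x, y) ∈ {−4, ..., 4}² is singular; the curve is smooth.


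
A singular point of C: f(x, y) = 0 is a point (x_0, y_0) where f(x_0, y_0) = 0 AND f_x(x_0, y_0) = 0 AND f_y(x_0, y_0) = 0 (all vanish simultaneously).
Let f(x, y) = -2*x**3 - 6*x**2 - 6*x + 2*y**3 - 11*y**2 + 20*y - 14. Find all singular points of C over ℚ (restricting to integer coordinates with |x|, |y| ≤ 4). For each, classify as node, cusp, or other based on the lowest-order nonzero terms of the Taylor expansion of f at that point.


Singular points: {(-1, 2)}; classification: cusp.

Compute partial derivatives:
  f_x = -6*x**2 - 12*x - 6.
  f_y = 6*y**2 - 22*y + 20.
Scan x_0 ∈ {−4, ..., 4}. For each x_0, f_y(x_0, y) is a polynomial in y; find its integer roots y ∈ {−4, ..., 4}, then test f_x and f at those candidates.
  x = -4: f_y(-4, y) = 6*y**2 - 22*y + 20; vanishes at y ∈ {2}. (-4, 2): f_x = -54 ≠ 0.
  x = -3: f_y(-3, y) = 6*y**2 - 22*y + 20; vanishes at y ∈ {2}. (-3, 2): f_x = -24 ≠ 0.
  x = -2: f_y(-2, y) = 6*y**2 - 22*y + 20; vanishes at y ∈ {2}. (-2, 2): f_x = -6 ≠ 0.
  x = -1: f_y(-1, y) = 6*y**2 - 22*y + 20; vanishes at y ∈ {2}. (-1, 2): f_x = 0, f = 0 — SINGULAR.
  x = 0: f_y(0, y) = 6*y**2 - 22*y + 20; vanishes at y ∈ {2}. (0, 2): f_x = -6 ≠ 0.
  x = 1: f_y(1, y) = 6*y**2 - 22*y + 20; vanishes at y ∈ {2}. (1, 2): f_x = -24 ≠ 0.
  x = 2: f_y(2, y) = 6*y**2 - 22*y + 20; vanishes at y ∈ {2}. (2, 2): f_x = -54 ≠ 0.
  x = 3: f_y(3, y) = 6*y**2 - 22*y + 20; vanishes at y ∈ {2}. (3, 2): f_x = -96 ≠ 0.
  x = 4: f_y(4, y) = 6*y**2 - 22*y + 20; vanishes at y ∈ {2}. (4, 2): f_x = -150 ≠ 0.
Only singular point on the grid: (-1, 2).
Classify: substitute x = -1 + u, y = 2 + v and expand: f = -2*u**3 + 2*v**3 + v**2.
No constant or linear terms (consistent with a singular point). Quadratic part: v**2. Cubic part: -2*u**3 + 2*v**3.
The quadratic part v**2 is a perfect square, so there is a single (double) tangent line v = 0, i.e. y = 2. Restricting the cubic part to that line (v = 0) leaves -2*u**3 ≠ 0, so f is not divisible by v and the branch is v² ≈ 2*u**3 to lowest order — this is a cusp.
Classification: cusp.


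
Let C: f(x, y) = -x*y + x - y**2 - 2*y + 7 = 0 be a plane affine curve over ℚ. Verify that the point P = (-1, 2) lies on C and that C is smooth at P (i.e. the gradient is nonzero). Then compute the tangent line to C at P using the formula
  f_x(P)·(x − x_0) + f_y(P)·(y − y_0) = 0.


Tangent line at P: -x - 5*y + 9 = 0.

Step 1: f(-1, 2) = 0, so P lies on C.
Step 2: partial derivatives
  f_x(x, y) = 1 - y, f_y(x, y) = -x - 2*y - 2.
  f_x(P) = -1, f_y(P) = -5 (gradient nonzero, so P is smooth).
Step 3: tangent line at P: -1·(x − -1) + -5·(y − 2) = 0.
Expanding: -x - 5*y + 9 = 0.


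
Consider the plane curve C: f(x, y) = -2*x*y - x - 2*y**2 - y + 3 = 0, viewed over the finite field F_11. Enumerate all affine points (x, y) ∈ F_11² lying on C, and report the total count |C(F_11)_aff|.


Affine F_11-points: {(0, 1), (0, 4), (1, 6), (1, 9), (2, 7), (3, 0), (3, 2), (9, 8), (9, 10), (10, 3)}; count = 10.

For each of the 121 pairs (x, y) ∈ F_11², evaluate f(x, y) mod 11. Record the zeros.
  x = 0: [0↦3, 1↦0, 2↦4, 3↦4, 4↦0, 5↦3, 6↦2, 7↦8, 8↦10, 9↦8, 10↦2]  zeros at y ∈ {1, 4}
  x = 1: [0↦2, 1↦8, 2↦10, 3↦8, 4↦2, 5↦3, 6↦0, 7↦4, 8↦4, 9↦0, 10↦3]  zeros at y ∈ {6, 9}
  x = 2: [0↦1, 1↦5, 2↦5, 3↦1, 4↦4, 5↦3, 6↦9, 7↦0, 8↦9, 9↦3, 10↦4]  zeros at y ∈ {7}
  x = 3: [0↦0, 1↦2, 2↦0, 3↦5, 4↦6, 5↦3, 6↦7, 7↦7, 8↦3, 9↦6, 10↦5]  zeros at y ∈ {0, 2}
  x = 4: [0↦10, 1↦10, 2↦6, 3↦9, 4↦8, 5↦3, 6↦5, 7↦3, 8↦8, 9↦9, 10↦6]  zeros at y ∈ ∅
  x = 5: [0↦9, 1↦7, 2↦1, 3↦2, 4↦10, 5↦3, 6↦3, 7↦10, 8↦2, 9↦1, 10↦7]  zeros at y ∈ ∅
  x = 6: [0↦8, 1↦4, 2↦7, 3↦6, 4↦1, 5↦3, 6↦1, 7↦6, 8↦7, 9↦4, 10↦8]  zeros at y ∈ ∅
  x = 7: [0↦7, 1↦1, 2↦2, 3↦10, 4↦3, 5↦3, 6↦10, 7↦2, 8↦1, 9↦7, 10↦9]  zeros at y ∈ ∅
  x = 8: [0↦6, 1↦9, 2↦8, 3↦3, 4↦5, 5↦3, 6↦8, 7↦9, 8↦6, 9↦10, 10↦10]  zeros at y ∈ ∅
  x = 9: [0↦5, 1↦6, 2↦3, 3↦7, 4↦7, 5↦3, 6↦6, 7↦5, 8↦0, 9↦2, 10↦0]  zeros at y ∈ {8, 10}
  x = 10: [0↦4, 1↦3, 2↦9, 3↦0, 4↦9, 5↦3, 6↦4, 7↦1, 8↦5, 9↦5, 10↦1]  zeros at y ∈ {3}
Collecting zeros: affine points = {(0, 1), (0, 4), (1, 6), (1, 9), (2, 7), (3, 0), (3, 2), (9, 8), (9, 10), (10, 3)}.
Total count |C(F_11)_aff| = 10.


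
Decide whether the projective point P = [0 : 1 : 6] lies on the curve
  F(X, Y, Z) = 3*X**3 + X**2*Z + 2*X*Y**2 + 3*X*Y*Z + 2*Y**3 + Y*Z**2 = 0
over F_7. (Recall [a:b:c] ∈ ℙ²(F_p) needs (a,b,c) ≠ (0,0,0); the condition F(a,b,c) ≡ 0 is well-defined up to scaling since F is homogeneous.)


F(0,1,6) ≡ 3 (mod 7); P is NOT on the curve.

Evaluate F(0, 1, 6) term-by-term (mod 7).
  3*X**3 ↦ 3·0·1·1 = 0
  X**2*Z ↦ 1·0·1·6 = 0
  2*X*Y**2 ↦ 2·0·1·1 = 0
  3*X*Y*Z ↦ 3·0·1·6 = 0
  2*Y**3 ↦ 2·1·1·1 = 2
  Y*Z**2 ↦ 1·1·1·36 = 36
Sum: F(0, 1, 6) = (0) + (0) + (0) + (0) + (2) + (36) = 38.
Reducing mod 7: 38 ≡ 3 (mod 7).
Since F(a, b, c) ≡ 3 ≠ 0 (mod 7), P does NOT lie on the curve.


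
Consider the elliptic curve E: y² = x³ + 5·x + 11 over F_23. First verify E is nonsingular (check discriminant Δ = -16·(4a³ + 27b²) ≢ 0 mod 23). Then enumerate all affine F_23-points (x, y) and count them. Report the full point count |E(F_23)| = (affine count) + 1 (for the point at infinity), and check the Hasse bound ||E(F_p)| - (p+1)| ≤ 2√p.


Affine points = {(2, 11), (2, 12), (4, 7), (4, 16), (5, 0), (6, 2), (6, 21), (9, 7), (9, 16), (10, 7), (10, 16), (16, 1), (16, 22), (17, 8), (17, 15), (21, 4), (21, 19)}; affine count = 17; |E(F_23)| = 18.

Discriminant check: Δ ∝ 4a³ + 27b² = 4·5³ + 27·11² = 4·125 + 27·121 ≡ 18 (mod 23). Nonzero ⇒ E is nonsingular.
For each x ∈ F_23, compute rhs = x³ + 5·x + 11 mod 23, then count y ∈ F_23 with y² ≡ rhs.
  x = 0: rhs = 11, matching y values: none (0 points).
  x = 1: rhs = 17, matching y values: none (0 points).
  x = 2: rhs = 6, matching y values: 11, 12 (2 points).
  x = 3: rhs = 7, matching y values: none (0 points).
  x = 4: rhs = 3, matching y values: 7, 16 (2 points).
  x = 5: rhs = 0, matching y values: 0 (1 points).
  x = 6: rhs = 4, matching y values: 2, 21 (2 points).
  x = 7: rhs = 21, matching y values: none (0 points).
  x = 8: rhs = 11, matching y values: none (0 points).
  x = 9: rhs = 3, matching y values: 7, 16 (2 points).
  x = 10: rhs = 3, matching y values: 7, 16 (2 points).
  x = 11: rhs = 17, matching y values: none (0 points).
  x = 12: rhs = 5, matching y values: none (0 points).
  x = 13: rhs = 19, matching y values: none (0 points).
  x = 14: rhs = 19, matching y values: none (0 points).
  x = 15: rhs = 11, matching y values: none (0 points).
  x = 16: rhs = 1, matching y values: 1, 22 (2 points).
  x = 17: rhs = 18, matching y values: 8, 15 (2 points).
  x = 18: rhs = 22, matching y values: none (0 points).
  x = 19: rhs = 19, matching y values: none (0 points).
  x = 20: rhs = 15, matching y values: none (0 points).
  x = 21: rhs = 16, matching y values: 4, 19 (2 points).
  x = 22: rhs = 5, matching y values: none (0 points).
Total affine count: 17.
Full point count |E(F_23)| = 17 + 1 = 18.
Hasse bound: |18 − (23+1)| = |-6| = 6 ≤ 2√23 ≈ 9.5917 ✓.


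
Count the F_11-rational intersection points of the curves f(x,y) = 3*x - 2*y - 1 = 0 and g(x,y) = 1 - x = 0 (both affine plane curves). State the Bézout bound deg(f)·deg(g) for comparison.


Common zeros: {(1, 1)}; count = 1; Bézout bound = 1.

deg(f) = 1, deg(g) = 1, so Bézout bound = 1.
Scan x ∈ F_11. For each x, list the y ∈ F_11 with f(x, y) ≡ 0 and those with g(x, y) ≡ 0 (mod 11); the common zeros in that column are the intersection.
  x = 0: f ≡ 0 at y ∈ {5}; g ≡ 0 at y ∈ ∅; common: ∅.
  x = 1: f ≡ 0 at y ∈ {1}; g ≡ 0 at y ∈ {0, 1, 2, 3, 4, 5, 6, 7, 8, 9, 10}; common: {1}.
  x = 2: f ≡ 0 at y ∈ {8}; g ≡ 0 at y ∈ ∅; common: ∅.
  x = 3: f ≡ 0 at y ∈ {4}; g ≡ 0 at y ∈ ∅; common: ∅.
  x = 4: f ≡ 0 at y ∈ {0}; g ≡ 0 at y ∈ ∅; common: ∅.
  x = 5: f ≡ 0 at y ∈ {7}; g ≡ 0 at y ∈ ∅; common: ∅.
  x = 6: f ≡ 0 at y ∈ {3}; g ≡ 0 at y ∈ ∅; common: ∅.
  x = 7: f ≡ 0 at y ∈ {10}; g ≡ 0 at y ∈ ∅; common: ∅.
  x = 8: f ≡ 0 at y ∈ {6}; g ≡ 0 at y ∈ ∅; common: ∅.
  x = 9: f ≡ 0 at y ∈ {2}; g ≡ 0 at y ∈ ∅; common: ∅.
  x = 10: f ≡ 0 at y ∈ {9}; g ≡ 0 at y ∈ ∅; common: ∅.
Collecting: common zeros = {(1, 1)}, so the count is 1.
Comparison with the Bézout bound: 1 ≤ 1 = deg(f)·deg(g), as expected for curves with no common component (the bound is attained).


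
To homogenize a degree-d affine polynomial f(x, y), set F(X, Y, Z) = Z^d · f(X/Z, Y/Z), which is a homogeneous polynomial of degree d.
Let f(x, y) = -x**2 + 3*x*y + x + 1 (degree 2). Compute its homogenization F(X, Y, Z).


F(X, Y, Z) = -X**2 + 3*X*Y + X*Z + Z**2

deg(f) = 2.
Substitute x = X/Z, y = Y/Z into f, then multiply by Z^2.
  monomial -1·x^2·y^0 ↦ -1·X^2·Y^0·Z^0.
  monomial 3·x^1·y^1 ↦ 3·X^1·Y^1·Z^0.
  monomial 1·x^1·y^0 ↦ 1·X^1·Y^0·Z^1.
  monomial 1·x^0·y^0 ↦ 1·X^0·Y^0·Z^2.
Collecting: F(X, Y, Z) = -X**2 + 3*X*Y + X*Z + Z**2.


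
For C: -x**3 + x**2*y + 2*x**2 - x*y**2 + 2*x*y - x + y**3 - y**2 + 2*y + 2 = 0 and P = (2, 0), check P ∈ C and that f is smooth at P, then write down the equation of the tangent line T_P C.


Tangent line at P: -5*x + 10*y + 10 = 0.

Step 1: f(2, 0) = 0, so P lies on C.
Step 2: partial derivatives
  f_x(x, y) = -3*x**2 + 2*x*y + 4*x - y**2 + 2*y - 1, f_y(x, y) = x**2 - 2*x*y + 2*x + 3*y**2 - 2*y + 2.
  f_x(P) = -5, f_y(P) = 10 (gradient nonzero, so P is smooth).
Step 3: tangent line at P: -5·(x − 2) + 10·(y − 0) = 0.
Expanding: -5*x + 10*y + 10 = 0.


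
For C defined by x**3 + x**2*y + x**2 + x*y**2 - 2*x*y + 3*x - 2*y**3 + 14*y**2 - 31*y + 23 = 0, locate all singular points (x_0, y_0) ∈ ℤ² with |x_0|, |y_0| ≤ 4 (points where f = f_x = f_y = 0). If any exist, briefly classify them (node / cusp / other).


Singular points: {(-1, 2)}; classification: cusp.

Compute partial derivatives:
  f_x = 3*x**2 + 2*x*y + 2*x + y**2 - 2*y + 3.
  f_y = x**2 + 2*x*y - 2*x - 6*y**2 + 28*y - 31.
Scan x_0 ∈ {−4, ..., 4}. For each x_0, f_y(x_0, y) is a polynomial in y; find its integer roots y ∈ {−4, ..., 4}, then test f_x and f at those candidates.
  x = -4: f_y(-4, y) = -6*y**2 + 20*y - 7; no integer root y with |y| ≤ 4.
  x = -3: f_y(-3, y) = -6*y**2 + 22*y - 16; vanishes at y ∈ {1}. (-3, 1): f_x = 17 ≠ 0.
  x = -2: f_y(-2, y) = -6*y**2 + 24*y - 23; no integer root y with |y| ≤ 4.
  x = -1: f_y(-1, y) = -6*y**2 + 26*y - 28; vanishes at y ∈ {2}. (-1, 2): f_x = 0, f = 0 — SINGULAR.
  x = 0: f_y(0, y) = -6*y**2 + 28*y - 31; no integer root y with |y| ≤ 4.
  x = 1: f_y(1, y) = -6*y**2 + 30*y - 32; no integer root y with |y| ≤ 4.
  x = 2: f_y(2, y) = -6*y**2 + 32*y - 31; no integer root y with |y| ≤ 4.
  x = 3: f_y(3, y) = -6*y**2 + 34*y - 28; vanishes at y ∈ {1}. (3, 1): f_x = 41 ≠ 0.
  x = 4: f_y(4, y) = -6*y**2 + 36*y - 23; no integer root y with |y| ≤ 4.
Only singular point on the grid: (-1, 2).
Classify: substitute x = -1 + u, y = 2 + v and expand: f = u**3 + u**2*v + u*v**2 - 2*v**3 + v**2.
No constant or linear terms (consistent with a singular point). Quadratic part: v**2. Cubic part: u**3 + u**2*v + u*v**2 - 2*v**3.
The quadratic part v**2 is a perfect square, so there is a single (double) tangent line v = 0, i.e. y = 2. Restricting the cubic part to that line (v = 0) leaves u**3 ≠ 0, so f is not divisible by v and the branch is v² ≈ -u**3 to lowest order — this is a cusp.
Classification: cusp.


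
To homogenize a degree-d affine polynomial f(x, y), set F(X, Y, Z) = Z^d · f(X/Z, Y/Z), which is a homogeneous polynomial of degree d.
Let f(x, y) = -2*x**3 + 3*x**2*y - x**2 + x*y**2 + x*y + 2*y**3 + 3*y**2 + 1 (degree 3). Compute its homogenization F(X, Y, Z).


F(X, Y, Z) = -2*X**3 + 3*X**2*Y - X**2*Z + X*Y**2 + X*Y*Z + 2*Y**3 + 3*Y**2*Z + Z**3

deg(f) = 3.
Substitute x = X/Z, y = Y/Z into f, then multiply by Z^3.
  monomial -2·x^3·y^0 ↦ -2·X^3·Y^0·Z^0.
  monomial 3·x^2·y^1 ↦ 3·X^2·Y^1·Z^0.
  monomial -1·x^2·y^0 ↦ -1·X^2·Y^0·Z^1.
  monomial 1·x^1·y^2 ↦ 1·X^1·Y^2·Z^0.
  monomial 1·x^1·y^1 ↦ 1·X^1·Y^1·Z^1.
  monomial 2·x^0·y^3 ↦ 2·X^0·Y^3·Z^0.
  monomial 3·x^0·y^2 ↦ 3·X^0·Y^2·Z^1.
  monomial 1·x^0·y^0 ↦ 1·X^0·Y^0·Z^3.
Collecting: F(X, Y, Z) = -2*X**3 + 3*X**2*Y - X**2*Z + X*Y**2 + X*Y*Z + 2*Y**3 + 3*Y**2*Z + Z**3.


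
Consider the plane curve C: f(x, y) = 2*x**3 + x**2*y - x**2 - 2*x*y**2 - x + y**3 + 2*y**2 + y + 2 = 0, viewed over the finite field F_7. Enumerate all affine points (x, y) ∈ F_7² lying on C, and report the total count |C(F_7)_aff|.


Affine F_7-points: {(0, 5), (1, 2), (1, 3), (2, 5), (3, 2), (3, 4), (3, 5), (6, 0), (6, 1), (6, 2)}; count = 10.

For each of the 49 pairs (x, y) ∈ F_7², evaluate f(x, y) mod 7. Record the zeros.
  x = 0: [0↦2, 1↦6, 2↦6, 3↦1, 4↦4, 5↦0, 6↦2]  zeros at y ∈ {5}
  x = 1: [0↦2, 1↦5, 2↦0, 3↦0, 4↦4, 5↦4, 6↦6]  zeros at y ∈ {2, 3}
  x = 2: [0↦5, 1↦2, 2↦1, 3↦1, 4↦1, 5↦0, 6↦4]  zeros at y ∈ {5}
  x = 3: [0↦2, 1↦2, 2↦0, 3↦2, 4↦0, 5↦0, 6↦1]  zeros at y ∈ {2, 4, 5}
  x = 4: [0↦5, 1↦3, 2↦2, 3↦1, 4↦6, 5↦2, 6↦2]  zeros at y ∈ ∅
  x = 5: [0↦5, 1↦3, 2↦5, 3↦3, 4↦3, 5↦4, 6↦5]  zeros at y ∈ ∅
  x = 6: [0↦0, 1↦0, 2↦0, 3↦6, 4↦3, 5↦4, 6↦1]  zeros at y ∈ {0, 1, 2}
Collecting zeros: affine points = {(0, 5), (1, 2), (1, 3), (2, 5), (3, 2), (3, 4), (3, 5), (6, 0), (6, 1), (6, 2)}.
Total count |C(F_7)_aff| = 10.


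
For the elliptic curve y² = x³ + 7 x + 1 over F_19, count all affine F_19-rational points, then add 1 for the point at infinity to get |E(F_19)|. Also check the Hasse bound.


Affine points = {(0, 1), (0, 18), (1, 3), (1, 16), (2, 2), (2, 17), (3, 7), (3, 12), (4, 6), (4, 13), (5, 3), (5, 16), (10, 8), (10, 11), (13, 3), (13, 16), (15, 2), (15, 17), (17, 6), (17, 13)}; affine count = 20; |E(F_19)| = 21.

Discriminant check: Δ ∝ 4a³ + 27b² = 4·7³ + 27·1² = 4·343 + 27·1 ≡ 12 (mod 19). Nonzero ⇒ E is nonsingular.
For each x ∈ F_19, compute rhs = x³ + 7·x + 1 mod 19, then count y ∈ F_19 with y² ≡ rhs.
  x = 0: rhs = 1, matching y values: 1, 18 (2 points).
  x = 1: rhs = 9, matching y values: 3, 16 (2 points).
  x = 2: rhs = 4, matching y values: 2, 17 (2 points).
  x = 3: rhs = 11, matching y values: 7, 12 (2 points).
  x = 4: rhs = 17, matching y values: 6, 13 (2 points).
  x = 5: rhs = 9, matching y values: 3, 16 (2 points).
  x = 6: rhs = 12, matching y values: none (0 points).
  x = 7: rhs = 13, matching y values: none (0 points).
  x = 8: rhs = 18, matching y values: none (0 points).
  x = 9: rhs = 14, matching y values: none (0 points).
  x = 10: rhs = 7, matching y values: 8, 11 (2 points).
  x = 11: rhs = 3, matching y values: none (0 points).
  x = 12: rhs = 8, matching y values: none (0 points).
  x = 13: rhs = 9, matching y values: 3, 16 (2 points).
  x = 14: rhs = 12, matching y values: none (0 points).
  x = 15: rhs = 4, matching y values: 2, 17 (2 points).
  x = 16: rhs = 10, matching y values: none (0 points).
  x = 17: rhs = 17, matching y values: 6, 13 (2 points).
  x = 18: rhs = 12, matching y values: none (0 points).
Total affine count: 20.
Full point count |E(F_19)| = 20 + 1 = 21.
Hasse bound: |21 − (19+1)| = |1| = 1 ≤ 2√19 ≈ 8.7178 ✓.
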